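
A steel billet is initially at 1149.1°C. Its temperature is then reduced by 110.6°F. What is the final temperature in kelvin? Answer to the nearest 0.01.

The 110.6°F change is an interval, so only the factor 5/9 applies: -110.6 × 5/9 = -61.4444°C.
Final Celsius temperature: 1149.1000 - 61.4444 = 1087.6556°C.
In kelvin: 1087.6556 + 273.15 = 1360.81 K.

1360.81 K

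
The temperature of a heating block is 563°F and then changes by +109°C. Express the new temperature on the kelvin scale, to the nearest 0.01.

Initial temperature in Celsius: (563 - 32) × 5/9 = 295.0000°C.
Final Celsius temperature: 295.0000 + 109.0000 = 404.0000°C.
In kelvin: 404.0000 + 273.15 = 677.15 K.

677.15 K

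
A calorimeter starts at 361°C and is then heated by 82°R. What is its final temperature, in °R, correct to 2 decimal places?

1223.47°R

The 82°R change is an interval, so only the factor 5/9 applies: +82 × 5/9 = +45.5556°C.
Final Celsius temperature: 361.0000 + 45.5556 = 406.5556°C.
In Rankine: 406.5556 × 1.8 + 491.67 = 1223.47°R.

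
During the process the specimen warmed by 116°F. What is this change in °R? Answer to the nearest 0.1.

Fahrenheit and Rankine degrees are the same size, so the interval is unchanged: 116.0.

116.0°R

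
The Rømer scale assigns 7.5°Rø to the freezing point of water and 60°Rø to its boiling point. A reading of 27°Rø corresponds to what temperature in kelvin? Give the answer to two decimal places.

Linear interpolation between the fixed points: C = (27 - 7.5) × 100 / (60 - 7.5) = 37.1429°C.
Then 37.1429 + 273.15 = 310.29 K.

310.29 K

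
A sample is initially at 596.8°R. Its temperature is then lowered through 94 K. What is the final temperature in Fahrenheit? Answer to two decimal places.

-32.07°F

Initial temperature in Celsius: (596.8 - 491.67) × 5/9 = 58.4056°C.
The 94 K change is an interval; Kelvin and Celsius degrees are the same size, so ΔC = -94°C.
Final Celsius temperature: 58.4056 - 94.0000 = -35.5944°C.
In Fahrenheit: -35.5944 × 1.8 + 32 = -32.07°F.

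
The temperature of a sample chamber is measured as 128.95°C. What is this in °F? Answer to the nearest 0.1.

264.1°F

In Fahrenheit: 128.9500 × 1.8 + 32 = 264.1°F.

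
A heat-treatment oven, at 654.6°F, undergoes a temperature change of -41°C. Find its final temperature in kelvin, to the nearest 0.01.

Initial temperature in Celsius: (654.6 - 32) × 5/9 = 345.8889°C.
Final Celsius temperature: 345.8889 - 41.0000 = 304.8889°C.
In kelvin: 304.8889 + 273.15 = 578.04 K.

578.04 K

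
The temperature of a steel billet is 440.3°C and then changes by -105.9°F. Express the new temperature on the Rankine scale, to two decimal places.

1178.31°R

The 105.9°F change is an interval, so only the factor 5/9 applies: -105.9 × 5/9 = -58.8333°C.
Final Celsius temperature: 440.3000 - 58.8333 = 381.4667°C.
In Rankine: 381.4667 × 1.8 + 491.67 = 1178.31°R.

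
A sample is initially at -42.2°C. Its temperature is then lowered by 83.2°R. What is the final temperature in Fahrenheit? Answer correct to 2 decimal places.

The 83.2°R change is an interval, so only the factor 5/9 applies: -83.2 × 5/9 = -46.2222°C.
Final Celsius temperature: -42.2000 - 46.2222 = -88.4222°C.
In Fahrenheit: -88.4222 × 1.8 + 32 = -127.16°F.

-127.16°F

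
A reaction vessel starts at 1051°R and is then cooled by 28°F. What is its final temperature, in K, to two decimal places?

568.33 K

Initial temperature in Celsius: (1051 - 491.67) × 5/9 = 310.7389°C.
The 28°F change is an interval, so only the factor 5/9 applies: -28 × 5/9 = -15.5556°C.
Final Celsius temperature: 310.7389 - 15.5556 = 295.1833°C.
In kelvin: 295.1833 + 273.15 = 568.33 K.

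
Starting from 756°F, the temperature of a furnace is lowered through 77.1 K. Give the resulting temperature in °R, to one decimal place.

Initial temperature in Celsius: (756 - 32) × 5/9 = 402.2222°C.
The 77.1 K change is an interval; Kelvin and Celsius degrees are the same size, so ΔC = -77.1°C.
Final Celsius temperature: 402.2222 - 77.1000 = 325.1222°C.
In Rankine: 325.1222 × 1.8 + 491.67 = 1076.9°R.

1076.9°R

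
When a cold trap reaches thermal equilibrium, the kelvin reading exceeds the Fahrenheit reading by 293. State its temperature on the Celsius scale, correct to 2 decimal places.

-64.81°C

Let x be the Fahrenheit reading; then the kelvin reading is 5/9·x + 255.372.
(5/9·x + 255.372) - x = 293  ⇒  (-4/9)·x = 37.6278  ⇒  x = -84.6625°F.
In Celsius: (-84.6625 - 32) × 5/9 = -64.81°C.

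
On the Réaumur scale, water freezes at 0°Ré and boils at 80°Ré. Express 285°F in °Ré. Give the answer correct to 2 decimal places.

First in Celsius: (285 - 32) × 5/9 = 140.5556°C.
Linearly onto the Réaumur scale: 0 + (140.5556 / 100) × (80 - 0) = 112.44°Ré.

112.44°Ré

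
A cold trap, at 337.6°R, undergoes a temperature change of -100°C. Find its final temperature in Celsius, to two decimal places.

-185.59°C

Initial temperature in Celsius: (337.6 - 491.67) × 5/9 = -85.5944°C.
Final Celsius temperature: -85.5944 - 100.0000 = -185.5944°C.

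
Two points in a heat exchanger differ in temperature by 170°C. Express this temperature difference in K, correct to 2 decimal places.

Celsius and kelvin degrees are the same size, so the interval is unchanged: 170.00.

170.00 K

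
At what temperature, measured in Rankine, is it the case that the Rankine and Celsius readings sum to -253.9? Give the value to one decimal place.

Let R be the Rankine reading. The Celsius reading is C = 5/9·R - 273.15.
Require R + C = -253.9: (14/9)·R - 273.15 = -253.9.
R = (-253.9 + 273.15) / (14/9) = 12.4.

12.4°R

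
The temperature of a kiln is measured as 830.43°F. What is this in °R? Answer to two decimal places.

In Celsius: (830.43 - 32) × 5/9 = 443.5722°C.
In Rankine: 443.5722 × 1.8 + 491.67 = 1290.10°R.

1290.10°R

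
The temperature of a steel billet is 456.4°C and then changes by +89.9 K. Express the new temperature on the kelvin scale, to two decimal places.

819.45 K

The 89.9 K change is an interval; Kelvin and Celsius degrees are the same size, so ΔC = +89.9°C.
Final Celsius temperature: 456.4000 + 89.9000 = 546.3000°C.
In kelvin: 546.3000 + 273.15 = 819.45 K.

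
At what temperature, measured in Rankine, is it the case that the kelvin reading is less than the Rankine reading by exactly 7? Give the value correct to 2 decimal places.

Let R be the Rankine reading. The kelvin reading is K = 5/9·R.
Require K - R = -7: (-4/9)·R = -7.
R = (-7) / (-4/9) = 15.75.

15.75°R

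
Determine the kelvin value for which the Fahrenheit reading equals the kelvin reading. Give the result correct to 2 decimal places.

574.59 K

Let K be the kelvin reading. The Fahrenheit reading is F = 1.8·K - 459.67.
Set F = K: 1.8·K - 459.67 = K.
(0.8)·K = 459.67  ⇒  K = 574.59.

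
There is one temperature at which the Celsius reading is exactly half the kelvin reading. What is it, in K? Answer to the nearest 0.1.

546.3 K

Let K be the kelvin reading. The Celsius reading is C = 1·K - 273.15.
Require C = 0.5·K: 1·K - 273.15 = 0.5·K.
(0.5)·K = 273.15  ⇒  K = 546.3.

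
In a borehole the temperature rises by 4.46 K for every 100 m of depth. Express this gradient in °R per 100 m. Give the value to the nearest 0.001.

The quantity depends on a temperature interval, so only the ratio of degree sizes applies; the offset between the scales is irrelevant.
A change of 1 K is a change of 1.8°R, so 4.46 × 1.8 = 8.028.

8.028 °R/100 m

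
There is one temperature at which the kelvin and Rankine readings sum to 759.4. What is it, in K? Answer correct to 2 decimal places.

Let K be the kelvin reading. The Rankine reading is R = 1.8·K.
Require K + R = 759.4: (2.8)·K = 759.4.
K = (759.4) / (2.8) = 271.21.

271.21 K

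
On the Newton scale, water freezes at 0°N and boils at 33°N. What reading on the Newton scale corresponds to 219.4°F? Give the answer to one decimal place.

First in Celsius: (219.4 - 32) × 5/9 = 104.1111°C.
Linearly onto the Newton scale: 0 + (104.1111 / 100) × (33 - 0) = 34.4°N.

34.4°N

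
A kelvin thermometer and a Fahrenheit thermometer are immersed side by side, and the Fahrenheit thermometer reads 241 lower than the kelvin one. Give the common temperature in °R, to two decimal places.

492.01°R

Let x be the kelvin reading; then the Fahrenheit reading is 1.8·x - 459.67.
(1.8·x - 459.67) - x = -241  ⇒  (0.8)·x = 218.67  ⇒  x = 273.3375 K.
In Celsius: 273.3375 - 273.15 = 0.1875°C.
In Rankine: 0.1875 × 1.8 + 491.67 = 492.01°R.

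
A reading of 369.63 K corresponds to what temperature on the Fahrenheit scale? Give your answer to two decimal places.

205.66°F

In Celsius: 369.63 - 273.15 = 96.4800°C.
In Fahrenheit: 96.4800 × 1.8 + 32 = 205.66°F.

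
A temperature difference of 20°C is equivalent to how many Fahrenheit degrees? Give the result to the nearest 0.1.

36.0°F

An interval of 1°C corresponds to 1.8°F.
20 × 1.8 = 36.0.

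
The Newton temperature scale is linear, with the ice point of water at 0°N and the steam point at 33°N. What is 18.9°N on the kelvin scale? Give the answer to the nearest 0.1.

Linear interpolation between the fixed points: C = (18.9 - 0) × 100 / (33 - 0) = 57.2727°C.
Then 57.2727 + 273.15 = 330.4 K.

330.4 K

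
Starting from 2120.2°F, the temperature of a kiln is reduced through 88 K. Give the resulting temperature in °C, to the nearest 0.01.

Initial temperature in Celsius: (2120.2 - 32) × 5/9 = 1160.1111°C.
The 88 K change is an interval; Kelvin and Celsius degrees are the same size, so ΔC = -88°C.
Final Celsius temperature: 1160.1111 - 88.0000 = 1072.1111°C.

1072.11°C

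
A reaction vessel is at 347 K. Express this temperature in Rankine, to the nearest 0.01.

624.60°R

In Celsius: 347 - 273.15 = 73.8500°C.
In Rankine: 73.8500 × 1.8 + 491.67 = 624.60°R.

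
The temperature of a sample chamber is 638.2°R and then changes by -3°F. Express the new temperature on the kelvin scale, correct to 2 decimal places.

352.89 K

Initial temperature in Celsius: (638.2 - 491.67) × 5/9 = 81.4056°C.
The 3°F change is an interval, so only the factor 5/9 applies: -3 × 5/9 = -1.6667°C.
Final Celsius temperature: 81.4056 - 1.6667 = 79.7389°C.
In kelvin: 79.7389 + 273.15 = 352.89 K.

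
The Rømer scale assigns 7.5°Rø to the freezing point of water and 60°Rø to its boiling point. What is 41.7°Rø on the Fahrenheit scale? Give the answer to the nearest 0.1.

Linear interpolation between the fixed points: C = (41.7 - 7.5) × 100 / (60 - 7.5) = 65.1429°C.
Then 65.1429 × 1.8 + 32 = 149.3°F.

149.3°F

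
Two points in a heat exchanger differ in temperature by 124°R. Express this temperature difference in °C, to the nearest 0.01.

An interval of 1°R corresponds to 5/9°C.
124 × 5/9 = 68.89.

68.89°C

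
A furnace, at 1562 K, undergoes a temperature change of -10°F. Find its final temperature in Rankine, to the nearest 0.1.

2801.6°R

Initial temperature in Celsius: 1562 - 273.15 = 1288.8500°C.
The 10°F change is an interval, so only the factor 5/9 applies: -10 × 5/9 = -5.5556°C.
Final Celsius temperature: 1288.8500 - 5.5556 = 1283.2944°C.
In Rankine: 1283.2944 × 1.8 + 491.67 = 2801.6°R.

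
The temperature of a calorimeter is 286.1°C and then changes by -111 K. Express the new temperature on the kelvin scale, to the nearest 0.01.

448.25 K

The 111 K change is an interval; Kelvin and Celsius degrees are the same size, so ΔC = -111°C.
Final Celsius temperature: 286.1000 - 111.0000 = 175.1000°C.
In kelvin: 175.1000 + 273.15 = 448.25 K.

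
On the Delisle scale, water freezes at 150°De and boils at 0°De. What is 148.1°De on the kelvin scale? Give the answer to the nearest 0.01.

274.42 K

Linear interpolation between the fixed points: C = (148.1 - 150) × 100 / (0 - 150) = 1.2667°C.
Then 1.2667 + 273.15 = 274.42 K.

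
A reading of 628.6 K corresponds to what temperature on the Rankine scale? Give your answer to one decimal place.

1131.5°R

In Celsius: 628.6 - 273.15 = 355.4500°C.
In Rankine: 355.4500 × 1.8 + 491.67 = 1131.5°R.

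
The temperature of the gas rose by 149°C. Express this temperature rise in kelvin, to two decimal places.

149.00 K

Celsius and kelvin degrees are the same size, so the interval is unchanged: 149.00.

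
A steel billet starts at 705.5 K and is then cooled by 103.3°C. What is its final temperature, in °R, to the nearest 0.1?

1084.0°R

Initial temperature in Celsius: 705.5 - 273.15 = 432.3500°C.
Final Celsius temperature: 432.3500 - 103.3000 = 329.0500°C.
In Rankine: 329.0500 × 1.8 + 491.67 = 1084.0°R.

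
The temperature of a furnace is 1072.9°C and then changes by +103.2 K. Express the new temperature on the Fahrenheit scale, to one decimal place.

The 103.2 K change is an interval; Kelvin and Celsius degrees are the same size, so ΔC = +103.2°C.
Final Celsius temperature: 1072.9000 + 103.2000 = 1176.1000°C.
In Fahrenheit: 1176.1000 × 1.8 + 32 = 2149.0°F.

2149.0°F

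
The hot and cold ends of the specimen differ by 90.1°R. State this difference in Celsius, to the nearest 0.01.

50.06°C

Only the scale ratio 5/9 matters for a change in temperature.
90.1 × 5/9 = 50.06.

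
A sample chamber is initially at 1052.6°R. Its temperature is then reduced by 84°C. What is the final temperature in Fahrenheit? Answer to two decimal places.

Initial temperature in Celsius: (1052.6 - 491.67) × 5/9 = 311.6278°C.
Final Celsius temperature: 311.6278 - 84.0000 = 227.6278°C.
In Fahrenheit: 227.6278 × 1.8 + 32 = 441.73°F.

441.73°F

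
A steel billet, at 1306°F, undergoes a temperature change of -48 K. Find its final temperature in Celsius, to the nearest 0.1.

659.8°C

Initial temperature in Celsius: (1306 - 32) × 5/9 = 707.7778°C.
The 48 K change is an interval; Kelvin and Celsius degrees are the same size, so ΔC = -48°C.
Final Celsius temperature: 707.7778 - 48.0000 = 659.7778°C.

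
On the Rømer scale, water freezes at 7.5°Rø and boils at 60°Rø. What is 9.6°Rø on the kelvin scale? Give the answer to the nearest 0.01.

Linear interpolation between the fixed points: C = (9.6 - 7.5) × 100 / (60 - 7.5) = 4.0000°C.
Then 4.0000 + 273.15 = 277.15 K.

277.15 K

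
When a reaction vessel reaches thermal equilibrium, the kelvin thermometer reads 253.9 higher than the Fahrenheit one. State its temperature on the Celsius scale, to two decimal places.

-15.94°C

Let x be the Fahrenheit reading; then the kelvin reading is 5/9·x + 255.372.
(5/9·x + 255.372) - x = 253.9  ⇒  (-4/9)·x = -53/36  ⇒  x = 3.3125°F.
In Celsius: (3.3125 - 32) × 5/9 = -15.94°C.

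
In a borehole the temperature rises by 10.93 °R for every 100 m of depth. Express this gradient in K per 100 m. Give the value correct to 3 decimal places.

Since only a temperature interval is involved, the additive offset between the scales drops out.
A change of 1°R is a change of 5/9 K, so 10.93 × 5/9 = 6.072.

6.072 K/100 m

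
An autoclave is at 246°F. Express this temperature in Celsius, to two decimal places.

In Celsius: (246 - 32) × 5/9 = 118.8889°C.

118.89°C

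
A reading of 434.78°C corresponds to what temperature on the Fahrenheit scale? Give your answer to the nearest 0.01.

In Fahrenheit: 434.7800 × 1.8 + 32 = 814.60°F.

814.60°F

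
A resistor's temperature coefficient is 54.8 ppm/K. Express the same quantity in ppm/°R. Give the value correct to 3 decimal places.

30.444 ppm/°R

The quantity depends on a temperature interval, so only the ratio of degree sizes applies; the offset between the scales is irrelevant.
A change of 1°R is a change of 5/9 K, so per °R the value is 54.8 × 5/9 = 30.444.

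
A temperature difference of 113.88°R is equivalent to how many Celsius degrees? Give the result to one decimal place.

Only the scale ratio 5/9 matters for a change in temperature.
113.88 × 5/9 = 63.3.

63.3°C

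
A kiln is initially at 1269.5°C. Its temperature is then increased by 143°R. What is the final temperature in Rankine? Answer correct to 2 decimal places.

2919.77°R

The 143°R change is an interval, so only the factor 5/9 applies: +143 × 5/9 = +79.4444°C.
Final Celsius temperature: 1269.5000 + 79.4444 = 1348.9444°C.
In Rankine: 1348.9444 × 1.8 + 491.67 = 2919.77°R.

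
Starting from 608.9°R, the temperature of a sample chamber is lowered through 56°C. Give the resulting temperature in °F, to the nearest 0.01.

Initial temperature in Celsius: (608.9 - 491.67) × 5/9 = 65.1278°C.
Final Celsius temperature: 65.1278 - 56.0000 = 9.1278°C.
In Fahrenheit: 9.1278 × 1.8 + 32 = 48.43°F.

48.43°F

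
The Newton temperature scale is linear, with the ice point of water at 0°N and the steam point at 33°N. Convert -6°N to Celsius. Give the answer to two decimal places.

Linear interpolation between the fixed points: C = (-6 - 0) × 100 / (33 - 0) = -18.1818°C.

-18.18°C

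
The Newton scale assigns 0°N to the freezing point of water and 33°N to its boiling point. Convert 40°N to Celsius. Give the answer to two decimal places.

121.21°C

Linear interpolation between the fixed points: C = (40 - 0) × 100 / (33 - 0) = 121.2121°C.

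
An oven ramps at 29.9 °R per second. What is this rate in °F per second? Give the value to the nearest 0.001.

The quantity depends on a temperature interval, so only the ratio of degree sizes applies; the offset between the scales is irrelevant.
A change of 1°R is a change of 1°F, so 29.9 × 1 = 29.900.

29.900 °F/second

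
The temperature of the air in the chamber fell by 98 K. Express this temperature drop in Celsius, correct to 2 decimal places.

98.00°C

Kelvin and Celsius degrees are the same size, so the interval is unchanged: 98.00.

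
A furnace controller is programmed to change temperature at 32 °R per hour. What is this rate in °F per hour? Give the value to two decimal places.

32.00 °F/hour

The quantity depends on a temperature interval, so only the ratio of degree sizes applies; the offset between the scales is irrelevant.
A change of 1°R is a change of 1°F, so 32 × 1 = 32.00.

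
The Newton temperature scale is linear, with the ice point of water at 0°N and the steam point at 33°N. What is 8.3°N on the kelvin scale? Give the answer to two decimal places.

Linear interpolation between the fixed points: C = (8.3 - 0) × 100 / (33 - 0) = 25.1515°C.
Then 25.1515 + 273.15 = 298.30 K.

298.30 K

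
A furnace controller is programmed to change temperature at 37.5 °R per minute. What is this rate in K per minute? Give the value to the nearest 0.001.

20.833 K/minute

Since only a temperature interval is involved, the additive offset between the scales drops out.
A change of 1°R is a change of 5/9 K, so 37.5 × 5/9 = 20.833.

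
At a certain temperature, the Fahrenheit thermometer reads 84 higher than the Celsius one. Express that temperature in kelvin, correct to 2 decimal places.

338.15 K

Let x be the Celsius reading; then the Fahrenheit reading is 1.8·x + 32.
(1.8·x + 32) - x = 84  ⇒  (0.8)·x = 52  ⇒  x = 65.0000°C.
In kelvin: 65.0000 + 273.15 = 338.15 K.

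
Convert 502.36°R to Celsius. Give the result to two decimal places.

5.94°C

In Celsius: (502.36 - 491.67) × 5/9 = 5.9389°C.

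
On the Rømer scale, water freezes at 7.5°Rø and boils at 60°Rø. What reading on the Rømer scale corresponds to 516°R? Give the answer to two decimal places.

First in Celsius: (516 - 491.67) × 5/9 = 13.5167°C.
Linearly onto the Rømer scale: 7.5 + (13.5167 / 100) × (60 - 7.5) = 14.60°Rø.

14.60°Rø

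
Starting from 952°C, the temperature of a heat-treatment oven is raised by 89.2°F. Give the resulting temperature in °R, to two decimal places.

The 89.2°F change is an interval, so only the factor 5/9 applies: +89.2 × 5/9 = +49.5556°C.
Final Celsius temperature: 952.0000 + 49.5556 = 1001.5556°C.
In Rankine: 1001.5556 × 1.8 + 491.67 = 2294.47°R.

2294.47°R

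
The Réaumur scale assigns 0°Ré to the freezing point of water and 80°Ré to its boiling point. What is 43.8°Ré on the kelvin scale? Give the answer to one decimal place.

327.9 K

Linear interpolation between the fixed points: C = (43.8 - 0) × 100 / (80 - 0) = 54.7500°C.
Then 54.7500 + 273.15 = 327.9 K.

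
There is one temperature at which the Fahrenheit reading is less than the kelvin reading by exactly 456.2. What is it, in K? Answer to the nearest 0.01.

4.34 K

Let K be the kelvin reading. The Fahrenheit reading is F = 1.8·K - 459.67.
Require F - K = -456.2: (0.8)·K - 459.67 = -456.2.
K = (-456.2 + 459.67) / (0.8) = 4.34.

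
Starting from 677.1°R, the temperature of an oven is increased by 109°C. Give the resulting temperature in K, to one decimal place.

Initial temperature in Celsius: (677.1 - 491.67) × 5/9 = 103.0167°C.
Final Celsius temperature: 103.0167 + 109.0000 = 212.0167°C.
In kelvin: 212.0167 + 273.15 = 485.2 K.

485.2 K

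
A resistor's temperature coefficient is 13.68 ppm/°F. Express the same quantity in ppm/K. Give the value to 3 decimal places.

The quantity depends on a temperature interval, so only the ratio of degree sizes applies; the offset between the scales is irrelevant.
A change of 1 K is a change of 1.8°F, so per K the value is 13.68 × 1.8 = 24.624.

24.624 ppm/K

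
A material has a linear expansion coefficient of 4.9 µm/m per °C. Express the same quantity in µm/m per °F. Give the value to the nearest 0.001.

2.722 µm/m per °F

Since only a temperature interval is involved, the additive offset between the scales drops out.
A change of 1°F is a change of 5/9°C, so per °F the value is 4.9 × 5/9 = 2.722.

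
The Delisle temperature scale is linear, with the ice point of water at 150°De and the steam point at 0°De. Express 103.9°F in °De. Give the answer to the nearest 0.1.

First in Celsius: (103.9 - 32) × 5/9 = 39.9444°C.
Linearly onto the Delisle scale: 150 + (39.9444 / 100) × (0 - 150) = 90.1°De.

90.1°De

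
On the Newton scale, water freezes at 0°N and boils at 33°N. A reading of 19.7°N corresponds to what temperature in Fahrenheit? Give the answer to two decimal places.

139.45°F

Linear interpolation between the fixed points: C = (19.7 - 0) × 100 / (33 - 0) = 59.6970°C.
Then 59.6970 × 1.8 + 32 = 139.45°F.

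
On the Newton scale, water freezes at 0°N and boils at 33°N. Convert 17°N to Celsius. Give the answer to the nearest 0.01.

Linear interpolation between the fixed points: C = (17 - 0) × 100 / (33 - 0) = 51.5152°C.

51.52°C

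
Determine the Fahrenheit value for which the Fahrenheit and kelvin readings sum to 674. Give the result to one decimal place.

Let F be the Fahrenheit reading. The kelvin reading is K = 5/9·F + 255.372.
Require F + K = 674: (14/9)·F + 255.372 = 674.
F = (674 - 255.372) / (14/9) = 269.1.

269.1°F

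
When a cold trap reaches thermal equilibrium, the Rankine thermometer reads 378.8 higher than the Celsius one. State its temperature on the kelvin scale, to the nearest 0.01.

132.06 K

Let x be the Celsius reading; then the Rankine reading is 1.8·x + 491.67.
(1.8·x + 491.67) - x = 378.8  ⇒  (0.8)·x = -112.87  ⇒  x = -141.0875°C.
In kelvin: -141.0875 + 273.15 = 132.06 K.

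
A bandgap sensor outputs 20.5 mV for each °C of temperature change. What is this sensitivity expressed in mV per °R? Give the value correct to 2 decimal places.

Since only a temperature interval is involved, the additive offset between the scales drops out.
A change of 1°R is a change of 5/9°C, so per °R the value is 20.5 × 5/9 = 11.39.

11.39 mV per °R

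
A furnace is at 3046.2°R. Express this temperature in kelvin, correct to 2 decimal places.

1692.33 K

In Celsius: (3046.2 - 491.67) × 5/9 = 1419.1833°C.
In kelvin: 1419.1833 + 273.15 = 1692.33 K.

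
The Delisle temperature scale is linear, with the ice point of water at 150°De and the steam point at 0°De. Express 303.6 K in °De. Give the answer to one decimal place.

First in Celsius: 303.6 - 273.15 = 30.4500°C.
Linearly onto the Delisle scale: 150 + (30.4500 / 100) × (0 - 150) = 104.3°De.

104.3°De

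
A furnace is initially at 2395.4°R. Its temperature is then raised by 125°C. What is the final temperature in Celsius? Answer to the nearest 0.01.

1182.63°C

Initial temperature in Celsius: (2395.4 - 491.67) × 5/9 = 1057.6278°C.
Final Celsius temperature: 1057.6278 + 125.0000 = 1182.6278°C.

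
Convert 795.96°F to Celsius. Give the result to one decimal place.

In Celsius: (795.96 - 32) × 5/9 = 424.4222°C.

424.4°C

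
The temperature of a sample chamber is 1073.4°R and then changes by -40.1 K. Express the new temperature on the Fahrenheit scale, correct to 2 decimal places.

541.55°F

Initial temperature in Celsius: (1073.4 - 491.67) × 5/9 = 323.1833°C.
The 40.1 K change is an interval; Kelvin and Celsius degrees are the same size, so ΔC = -40.1°C.
Final Celsius temperature: 323.1833 - 40.1000 = 283.0833°C.
In Fahrenheit: 283.0833 × 1.8 + 32 = 541.55°F.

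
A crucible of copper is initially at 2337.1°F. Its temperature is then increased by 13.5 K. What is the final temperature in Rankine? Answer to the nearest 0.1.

Initial temperature in Celsius: (2337.1 - 32) × 5/9 = 1280.6111°C.
The 13.5 K change is an interval; Kelvin and Celsius degrees are the same size, so ΔC = +13.5°C.
Final Celsius temperature: 1280.6111 + 13.5000 = 1294.1111°C.
In Rankine: 1294.1111 × 1.8 + 491.67 = 2821.1°R.

2821.1°R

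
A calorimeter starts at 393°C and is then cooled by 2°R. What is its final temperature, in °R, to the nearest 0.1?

The 2°R change is an interval, so only the factor 5/9 applies: -2 × 5/9 = -1.1111°C.
Final Celsius temperature: 393.0000 - 1.1111 = 391.8889°C.
In Rankine: 391.8889 × 1.8 + 491.67 = 1197.1°R.

1197.1°R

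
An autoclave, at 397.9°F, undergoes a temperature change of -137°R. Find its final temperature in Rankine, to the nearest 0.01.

Initial temperature in Celsius: (397.9 - 32) × 5/9 = 203.2778°C.
The 137°R change is an interval, so only the factor 5/9 applies: -137 × 5/9 = -76.1111°C.
Final Celsius temperature: 203.2778 - 76.1111 = 127.1667°C.
In Rankine: 127.1667 × 1.8 + 491.67 = 720.57°R.

720.57°R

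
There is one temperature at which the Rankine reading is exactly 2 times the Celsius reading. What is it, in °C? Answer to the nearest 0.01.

2458.35°C

Let C be the Celsius reading. The Rankine reading is R = 1.8·C + 491.67.
Require R = 2·C: 1.8·C + 491.67 = 2·C.
(-0.2)·C = -491.67  ⇒  C = 2458.35.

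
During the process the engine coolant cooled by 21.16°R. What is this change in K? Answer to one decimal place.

11.8 K

An interval of 1°R corresponds to 5/9 K.
21.16 × 5/9 = 11.8.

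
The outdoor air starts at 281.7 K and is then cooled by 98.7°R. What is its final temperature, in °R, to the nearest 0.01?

Initial temperature in Celsius: 281.7 - 273.15 = 8.5500°C.
The 98.7°R change is an interval, so only the factor 5/9 applies: -98.7 × 5/9 = -54.8333°C.
Final Celsius temperature: 8.5500 - 54.8333 = -46.2833°C.
In Rankine: -46.2833 × 1.8 + 491.67 = 408.36°R.

408.36°R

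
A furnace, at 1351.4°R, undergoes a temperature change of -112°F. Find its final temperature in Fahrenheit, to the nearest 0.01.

Initial temperature in Celsius: (1351.4 - 491.67) × 5/9 = 477.6278°C.
The 112°F change is an interval, so only the factor 5/9 applies: -112 × 5/9 = -62.2222°C.
Final Celsius temperature: 477.6278 - 62.2222 = 415.4056°C.
In Fahrenheit: 415.4056 × 1.8 + 32 = 779.73°F.

779.73°F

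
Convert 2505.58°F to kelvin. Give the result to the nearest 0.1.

1647.4 K

In Celsius: (2505.58 - 32) × 5/9 = 1374.2111°C.
In kelvin: 1374.2111 + 273.15 = 1647.4 K.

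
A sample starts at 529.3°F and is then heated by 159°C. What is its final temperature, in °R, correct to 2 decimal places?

1275.17°R

Initial temperature in Celsius: (529.3 - 32) × 5/9 = 276.2778°C.
Final Celsius temperature: 276.2778 + 159.0000 = 435.2778°C.
In Rankine: 435.2778 × 1.8 + 491.67 = 1275.17°R.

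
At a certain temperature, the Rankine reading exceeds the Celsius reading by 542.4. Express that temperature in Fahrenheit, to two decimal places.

Let x be the Celsius reading; then the Rankine reading is 1.8·x + 491.67.
(1.8·x + 491.67) - x = 542.4  ⇒  (0.8)·x = 50.73  ⇒  x = 63.4125°C.
In Fahrenheit: 63.4125 × 1.8 + 32 = 146.14°F.

146.14°F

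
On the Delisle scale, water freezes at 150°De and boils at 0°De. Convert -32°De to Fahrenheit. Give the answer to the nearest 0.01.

250.40°F

Linear interpolation between the fixed points: C = (-32 - 150) × 100 / (0 - 150) = 121.3333°C.
Then 121.3333 × 1.8 + 32 = 250.40°F.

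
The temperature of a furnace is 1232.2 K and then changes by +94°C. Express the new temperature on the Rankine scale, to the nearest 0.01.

2387.16°R

Initial temperature in Celsius: 1232.2 - 273.15 = 959.0500°C.
Final Celsius temperature: 959.0500 + 94.0000 = 1053.0500°C.
In Rankine: 1053.0500 × 1.8 + 491.67 = 2387.16°R.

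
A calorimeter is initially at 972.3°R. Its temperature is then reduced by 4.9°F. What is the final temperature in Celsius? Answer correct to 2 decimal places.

Initial temperature in Celsius: (972.3 - 491.67) × 5/9 = 267.0167°C.
The 4.9°F change is an interval, so only the factor 5/9 applies: -4.9 × 5/9 = -2.7222°C.
Final Celsius temperature: 267.0167 - 2.7222 = 264.2944°C.

264.29°C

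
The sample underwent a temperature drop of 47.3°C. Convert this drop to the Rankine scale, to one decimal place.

85.1°R

For a temperature interval the offset drops out; only the factor 1.8 applies.
47.3 × 1.8 = 85.1.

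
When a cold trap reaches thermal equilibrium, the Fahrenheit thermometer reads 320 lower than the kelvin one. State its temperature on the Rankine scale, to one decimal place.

Let x be the kelvin reading; then the Fahrenheit reading is 1.8·x - 459.67.
(1.8·x - 459.67) - x = -320  ⇒  (0.8)·x = 139.67  ⇒  x = 174.5875 K.
In Celsius: 174.5875 - 273.15 = -98.5625°C.
In Rankine: -98.5625 × 1.8 + 491.67 = 314.3°R.

314.3°R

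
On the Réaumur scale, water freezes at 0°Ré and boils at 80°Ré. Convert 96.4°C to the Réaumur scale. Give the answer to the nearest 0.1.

77.1°Ré

Linearly onto the Réaumur scale: 0 + (96.4000 / 100) × (80 - 0) = 77.1°Ré.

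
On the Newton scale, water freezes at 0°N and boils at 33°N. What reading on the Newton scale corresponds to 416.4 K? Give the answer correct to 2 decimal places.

First in Celsius: 416.4 - 273.15 = 143.2500°C.
Linearly onto the Newton scale: 0 + (143.2500 / 100) × (33 - 0) = 47.27°N.

47.27°N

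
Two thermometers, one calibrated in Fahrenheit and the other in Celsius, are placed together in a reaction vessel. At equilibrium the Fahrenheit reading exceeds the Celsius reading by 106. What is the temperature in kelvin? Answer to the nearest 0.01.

365.65 K

Let x be the Fahrenheit reading; then the Celsius reading is 5/9·x - 17.7778.
(5/9·x - 17.7778) - x = -106  ⇒  (-4/9)·x = -88.2222  ⇒  x = 198.5000°F.
In Celsius: (198.5 - 32) × 5/9 = 92.5000°C.
In kelvin: 92.5000 + 273.15 = 365.65 K.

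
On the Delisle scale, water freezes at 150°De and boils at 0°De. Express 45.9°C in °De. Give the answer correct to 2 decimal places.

Linearly onto the Delisle scale: 150 + (45.9000 / 100) × (0 - 150) = 81.15°De.

81.15°De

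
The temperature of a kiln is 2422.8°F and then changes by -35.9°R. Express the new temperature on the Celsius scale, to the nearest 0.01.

Initial temperature in Celsius: (2422.8 - 32) × 5/9 = 1328.2222°C.
The 35.9°R change is an interval, so only the factor 5/9 applies: -35.9 × 5/9 = -19.9444°C.
Final Celsius temperature: 1328.2222 - 19.9444 = 1308.2778°C.

1308.28°C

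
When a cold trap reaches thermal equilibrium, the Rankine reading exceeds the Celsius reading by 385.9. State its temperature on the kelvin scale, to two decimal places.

140.94 K

Let x be the Rankine reading; then the Celsius reading is 5/9·x - 273.15.
(5/9·x - 273.15) - x = -385.9  ⇒  (-4/9)·x = -112.75  ⇒  x = 253.6875°R.
In Celsius: (253.6875 - 491.67) × 5/9 = -132.2125°C.
In kelvin: -132.2125 + 273.15 = 140.94 K.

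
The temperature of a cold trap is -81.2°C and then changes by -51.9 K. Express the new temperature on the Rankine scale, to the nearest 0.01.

The 51.9 K change is an interval; Kelvin and Celsius degrees are the same size, so ΔC = -51.9°C.
Final Celsius temperature: -81.2000 - 51.9000 = -133.1000°C.
In Rankine: -133.1000 × 1.8 + 491.67 = 252.09°R.

252.09°R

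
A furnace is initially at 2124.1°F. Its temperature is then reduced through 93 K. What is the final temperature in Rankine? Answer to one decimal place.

2416.4°R

Initial temperature in Celsius: (2124.1 - 32) × 5/9 = 1162.2778°C.
The 93 K change is an interval; Kelvin and Celsius degrees are the same size, so ΔC = -93°C.
Final Celsius temperature: 1162.2778 - 93.0000 = 1069.2778°C.
In Rankine: 1069.2778 × 1.8 + 491.67 = 2416.4°R.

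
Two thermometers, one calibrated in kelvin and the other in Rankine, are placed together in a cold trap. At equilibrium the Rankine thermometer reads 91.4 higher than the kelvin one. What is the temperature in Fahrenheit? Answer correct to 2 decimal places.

Let x be the kelvin reading; then the Rankine reading is 1.8·x.
(1.8·x) - x = 91.4  ⇒  (0.8)·x = 91.4  ⇒  x = 114.2500 K.
In Celsius: 114.25 - 273.15 = -158.9000°C.
In Fahrenheit: -158.9000 × 1.8 + 32 = -254.02°F.

-254.02°F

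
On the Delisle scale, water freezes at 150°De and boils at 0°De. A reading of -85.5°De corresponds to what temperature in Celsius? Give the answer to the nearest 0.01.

157.00°C

Linear interpolation between the fixed points: C = (-85.5 - 150) × 100 / (0 - 150) = 157.0000°C.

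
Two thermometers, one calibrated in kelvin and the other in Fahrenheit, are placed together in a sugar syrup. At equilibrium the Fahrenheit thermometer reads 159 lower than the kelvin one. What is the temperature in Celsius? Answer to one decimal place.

102.7°C

Let x be the kelvin reading; then the Fahrenheit reading is 1.8·x - 459.67.
(1.8·x - 459.67) - x = -159  ⇒  (0.8)·x = 300.67  ⇒  x = 375.8375 K.
In Celsius: 375.8375 - 273.15 = 102.7°C.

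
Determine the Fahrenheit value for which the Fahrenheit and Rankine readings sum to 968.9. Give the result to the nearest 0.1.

Let F be the Fahrenheit reading. The Rankine reading is R = 1·F + 459.67.
Require F + R = 968.9: (2)·F + 459.67 = 968.9.
F = (968.9 - 459.67) / (2) = 254.6.

254.6°F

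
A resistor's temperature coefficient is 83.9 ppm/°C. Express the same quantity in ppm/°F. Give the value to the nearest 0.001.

46.611 ppm/°F

Since only a temperature interval is involved, the additive offset between the scales drops out.
A change of 1°F is a change of 5/9°C, so per °F the value is 83.9 × 5/9 = 46.611.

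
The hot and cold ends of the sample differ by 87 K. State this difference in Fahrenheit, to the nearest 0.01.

156.60°F

An interval of 1 K corresponds to 1.8°F.
87 × 1.8 = 156.60.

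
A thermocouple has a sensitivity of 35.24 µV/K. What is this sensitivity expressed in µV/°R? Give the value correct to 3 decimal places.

Since only a temperature interval is involved, the additive offset between the scales drops out.
A change of 1°R is a change of 5/9 K, so per °R the value is 35.24 × 5/9 = 19.578.

19.578 µV/°R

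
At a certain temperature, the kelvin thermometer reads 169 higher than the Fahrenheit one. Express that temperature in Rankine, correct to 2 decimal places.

Let x be the Fahrenheit reading; then the kelvin reading is 5/9·x + 255.372.
(5/9·x + 255.372) - x = 169  ⇒  (-4/9)·x = -86.3722  ⇒  x = 194.3375°F.
In Celsius: (194.3375 - 32) × 5/9 = 90.1875°C.
In Rankine: 90.1875 × 1.8 + 491.67 = 654.01°R.

654.01°R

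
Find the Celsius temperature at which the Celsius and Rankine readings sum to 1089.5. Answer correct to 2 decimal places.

Let C be the Celsius reading. The Rankine reading is R = 1.8·C + 491.67.
Require C + R = 1089.5: (2.8)·C + 491.67 = 1089.5.
C = (1089.5 - 491.67) / (2.8) = 213.51.

213.51°C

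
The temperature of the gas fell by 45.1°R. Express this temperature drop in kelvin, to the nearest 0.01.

For a temperature interval the offset drops out; only the factor 5/9 applies.
45.1 × 5/9 = 25.06.

25.06 K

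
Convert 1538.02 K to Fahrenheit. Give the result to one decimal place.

2308.8°F

In Celsius: 1538.02 - 273.15 = 1264.8700°C.
In Fahrenheit: 1264.8700 × 1.8 + 32 = 2308.8°F.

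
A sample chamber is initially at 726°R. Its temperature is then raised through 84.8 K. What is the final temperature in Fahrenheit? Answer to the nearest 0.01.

Initial temperature in Celsius: (726 - 491.67) × 5/9 = 130.1833°C.
The 84.8 K change is an interval; Kelvin and Celsius degrees are the same size, so ΔC = +84.8°C.
Final Celsius temperature: 130.1833 + 84.8000 = 214.9833°C.
In Fahrenheit: 214.9833 × 1.8 + 32 = 418.97°F.

418.97°F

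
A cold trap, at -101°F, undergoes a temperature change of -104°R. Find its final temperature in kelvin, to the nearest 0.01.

141.48 K

Initial temperature in Celsius: (-101 - 32) × 5/9 = -73.8889°C.
The 104°R change is an interval, so only the factor 5/9 applies: -104 × 5/9 = -57.7778°C.
Final Celsius temperature: -73.8889 - 57.7778 = -131.6667°C.
In kelvin: -131.6667 + 273.15 = 141.48 K.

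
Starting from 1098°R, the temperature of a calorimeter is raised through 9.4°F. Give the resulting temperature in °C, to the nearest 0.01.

342.07°C

Initial temperature in Celsius: (1098 - 491.67) × 5/9 = 336.8500°C.
The 9.4°F change is an interval, so only the factor 5/9 applies: +9.4 × 5/9 = +5.2222°C.
Final Celsius temperature: 336.8500 + 5.2222 = 342.0722°C.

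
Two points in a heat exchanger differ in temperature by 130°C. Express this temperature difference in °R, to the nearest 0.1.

Only the scale ratio 1.8 matters for a change in temperature.
130 × 1.8 = 234.0.

234.0°R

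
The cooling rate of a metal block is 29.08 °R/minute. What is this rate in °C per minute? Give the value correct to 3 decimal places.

16.156 °C/minute

Since only a temperature interval is involved, the additive offset between the scales drops out.
A change of 1°R is a change of 5/9°C, so 29.08 × 5/9 = 16.156.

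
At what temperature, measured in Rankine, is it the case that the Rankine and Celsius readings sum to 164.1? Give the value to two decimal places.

281.09°R

Let R be the Rankine reading. The Celsius reading is C = 5/9·R - 273.15.
Require R + C = 164.1: (14/9)·R - 273.15 = 164.1.
R = (164.1 + 273.15) / (14/9) = 281.09.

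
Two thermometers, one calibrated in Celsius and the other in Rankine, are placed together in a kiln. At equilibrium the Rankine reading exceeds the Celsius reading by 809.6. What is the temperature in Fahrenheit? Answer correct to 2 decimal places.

747.34°F

Let x be the Celsius reading; then the Rankine reading is 1.8·x + 491.67.
(1.8·x + 491.67) - x = 809.6  ⇒  (0.8)·x = 317.93  ⇒  x = 397.4125°C.
In Fahrenheit: 397.4125 × 1.8 + 32 = 747.34°F.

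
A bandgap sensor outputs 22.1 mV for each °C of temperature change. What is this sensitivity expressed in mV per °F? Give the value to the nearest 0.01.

Since only a temperature interval is involved, the additive offset between the scales drops out.
A change of 1°F is a change of 5/9°C, so per °F the value is 22.1 × 5/9 = 12.28.

12.28 mV per °F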